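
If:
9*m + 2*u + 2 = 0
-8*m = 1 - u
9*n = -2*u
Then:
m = -4/25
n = 14/225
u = -7/25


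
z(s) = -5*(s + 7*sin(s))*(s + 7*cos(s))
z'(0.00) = -280.00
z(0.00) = 0.00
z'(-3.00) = -254.78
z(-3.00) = -198.00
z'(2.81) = -74.46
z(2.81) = 96.91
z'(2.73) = -50.00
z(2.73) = 101.91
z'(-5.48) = 9.20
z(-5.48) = -1.37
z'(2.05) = 202.16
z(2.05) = 48.64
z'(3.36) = -124.52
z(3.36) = 32.01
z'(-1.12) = 231.81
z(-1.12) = 71.60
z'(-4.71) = 91.94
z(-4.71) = 54.12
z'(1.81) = 250.24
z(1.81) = -6.52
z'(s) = -5*(1 - 7*sin(s))*(s + 7*sin(s)) - 5*(s + 7*cos(s))*(7*cos(s) + 1)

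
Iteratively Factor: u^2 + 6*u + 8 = (u + 4)*(u + 2)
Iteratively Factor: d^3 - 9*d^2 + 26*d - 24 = (d - 3)*(d^2 - 6*d + 8) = (d - 4)*(d - 3)*(d - 2)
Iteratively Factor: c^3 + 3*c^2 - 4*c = (c)*(c^2 + 3*c - 4) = c*(c + 4)*(c - 1)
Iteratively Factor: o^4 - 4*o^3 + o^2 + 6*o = (o - 2)*(o^3 - 2*o^2 - 3*o) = (o - 2)*(o + 1)*(o^2 - 3*o) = o*(o - 2)*(o + 1)*(o - 3)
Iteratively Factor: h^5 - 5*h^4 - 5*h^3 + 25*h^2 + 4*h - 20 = (h + 2)*(h^4 - 7*h^3 + 9*h^2 + 7*h - 10) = (h - 2)*(h + 2)*(h^3 - 5*h^2 - h + 5) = (h - 2)*(h - 1)*(h + 2)*(h^2 - 4*h - 5) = (h - 2)*(h - 1)*(h + 1)*(h + 2)*(h - 5)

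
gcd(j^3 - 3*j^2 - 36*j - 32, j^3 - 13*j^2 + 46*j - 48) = j - 8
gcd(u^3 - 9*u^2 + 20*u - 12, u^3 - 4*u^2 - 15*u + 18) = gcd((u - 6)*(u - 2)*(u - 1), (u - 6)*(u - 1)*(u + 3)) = u^2 - 7*u + 6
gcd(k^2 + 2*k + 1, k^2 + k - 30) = 1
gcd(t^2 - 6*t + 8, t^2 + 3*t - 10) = t - 2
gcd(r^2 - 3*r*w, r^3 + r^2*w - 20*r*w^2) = r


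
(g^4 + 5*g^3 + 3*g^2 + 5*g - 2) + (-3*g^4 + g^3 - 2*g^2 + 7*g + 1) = -2*g^4 + 6*g^3 + g^2 + 12*g - 1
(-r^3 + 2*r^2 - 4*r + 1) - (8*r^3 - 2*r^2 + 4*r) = -9*r^3 + 4*r^2 - 8*r + 1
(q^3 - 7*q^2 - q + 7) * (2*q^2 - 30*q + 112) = 2*q^5 - 44*q^4 + 320*q^3 - 740*q^2 - 322*q + 784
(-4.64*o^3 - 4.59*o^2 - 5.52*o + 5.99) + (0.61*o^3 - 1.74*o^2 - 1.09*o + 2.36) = -4.03*o^3 - 6.33*o^2 - 6.61*o + 8.35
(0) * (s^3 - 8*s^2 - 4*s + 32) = 0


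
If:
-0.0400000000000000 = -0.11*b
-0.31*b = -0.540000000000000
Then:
No Solution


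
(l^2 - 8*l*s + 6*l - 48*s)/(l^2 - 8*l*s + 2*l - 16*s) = (l + 6)/(l + 2)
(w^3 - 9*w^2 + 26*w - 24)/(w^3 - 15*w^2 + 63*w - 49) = (w^3 - 9*w^2 + 26*w - 24)/(w^3 - 15*w^2 + 63*w - 49)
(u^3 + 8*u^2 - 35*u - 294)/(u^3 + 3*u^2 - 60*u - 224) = (u^2 + u - 42)/(u^2 - 4*u - 32)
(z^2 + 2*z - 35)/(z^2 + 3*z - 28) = (z - 5)/(z - 4)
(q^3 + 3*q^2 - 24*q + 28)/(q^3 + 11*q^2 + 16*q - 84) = (q - 2)/(q + 6)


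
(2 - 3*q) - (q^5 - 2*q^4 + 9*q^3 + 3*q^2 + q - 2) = -q^5 + 2*q^4 - 9*q^3 - 3*q^2 - 4*q + 4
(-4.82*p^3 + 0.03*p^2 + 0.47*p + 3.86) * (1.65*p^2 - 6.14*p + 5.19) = -7.953*p^5 + 29.6443*p^4 - 24.4245*p^3 + 3.6389*p^2 - 21.2611*p + 20.0334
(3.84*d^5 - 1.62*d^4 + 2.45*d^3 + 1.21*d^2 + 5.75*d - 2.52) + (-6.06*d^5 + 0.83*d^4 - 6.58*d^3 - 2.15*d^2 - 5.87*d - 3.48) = -2.22*d^5 - 0.79*d^4 - 4.13*d^3 - 0.94*d^2 - 0.12*d - 6.0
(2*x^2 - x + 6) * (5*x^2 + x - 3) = 10*x^4 - 3*x^3 + 23*x^2 + 9*x - 18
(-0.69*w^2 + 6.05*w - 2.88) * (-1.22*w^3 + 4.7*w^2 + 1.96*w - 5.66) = 0.8418*w^5 - 10.624*w^4 + 30.5962*w^3 + 2.2274*w^2 - 39.8878*w + 16.3008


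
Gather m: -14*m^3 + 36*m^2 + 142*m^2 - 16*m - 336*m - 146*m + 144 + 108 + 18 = -14*m^3 + 178*m^2 - 498*m + 270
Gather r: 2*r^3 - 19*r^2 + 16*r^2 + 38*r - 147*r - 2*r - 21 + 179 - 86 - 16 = 2*r^3 - 3*r^2 - 111*r + 56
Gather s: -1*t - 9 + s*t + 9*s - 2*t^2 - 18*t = s*(t + 9) - 2*t^2 - 19*t - 9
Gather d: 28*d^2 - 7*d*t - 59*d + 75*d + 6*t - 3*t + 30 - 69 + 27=28*d^2 + d*(16 - 7*t) + 3*t - 12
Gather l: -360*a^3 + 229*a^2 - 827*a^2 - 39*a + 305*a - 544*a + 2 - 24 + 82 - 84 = -360*a^3 - 598*a^2 - 278*a - 24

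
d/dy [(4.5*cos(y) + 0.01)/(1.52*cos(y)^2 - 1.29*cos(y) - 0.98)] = (6.84*cos(y)^2 + 0.0304000000000002*cos(y) + 4.3971)*sin(y)/(2.3104*cos(y)^4 - 3.9216*cos(y)^3 - 1.3151*cos(y)^2 + 2.5284*cos(y) + 0.9604)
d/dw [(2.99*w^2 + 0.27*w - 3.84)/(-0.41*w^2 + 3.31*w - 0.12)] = (10.0076*w^2 - 3.8664*w + 12.678)/(0.1681*w^4 - 2.7142*w^3 + 11.0545*w^2 - 0.7944*w + 0.0144)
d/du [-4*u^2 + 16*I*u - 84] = -8*u + 16*I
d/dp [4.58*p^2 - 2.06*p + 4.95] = 9.16*p - 2.06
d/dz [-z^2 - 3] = -2*z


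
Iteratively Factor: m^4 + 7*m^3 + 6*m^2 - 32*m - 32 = (m + 4)*(m^3 + 3*m^2 - 6*m - 8) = (m + 4)^2*(m^2 - m - 2) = (m - 2)*(m + 4)^2*(m + 1)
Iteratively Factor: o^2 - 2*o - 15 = (o + 3)*(o - 5)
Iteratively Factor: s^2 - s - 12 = (s - 4)*(s + 3)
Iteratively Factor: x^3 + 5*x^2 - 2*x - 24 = (x + 4)*(x^2 + x - 6) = (x - 2)*(x + 4)*(x + 3)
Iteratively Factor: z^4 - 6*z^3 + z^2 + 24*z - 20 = (z - 1)*(z^3 - 5*z^2 - 4*z + 20) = (z - 5)*(z - 1)*(z^2 - 4) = (z - 5)*(z - 1)*(z + 2)*(z - 2)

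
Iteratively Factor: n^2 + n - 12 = (n + 4)*(n - 3)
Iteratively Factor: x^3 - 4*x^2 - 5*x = (x)*(x^2 - 4*x - 5) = x*(x - 5)*(x + 1)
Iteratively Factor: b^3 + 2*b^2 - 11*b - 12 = (b + 4)*(b^2 - 2*b - 3) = (b - 3)*(b + 4)*(b + 1)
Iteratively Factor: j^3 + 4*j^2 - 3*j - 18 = (j + 3)*(j^2 + j - 6) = (j + 3)^2*(j - 2)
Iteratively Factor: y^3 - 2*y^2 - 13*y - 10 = (y + 2)*(y^2 - 4*y - 5) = (y + 1)*(y + 2)*(y - 5)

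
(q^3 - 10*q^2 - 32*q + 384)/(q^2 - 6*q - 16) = (q^2 - 2*q - 48)/(q + 2)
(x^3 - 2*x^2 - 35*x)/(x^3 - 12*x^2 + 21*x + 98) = x*(x + 5)/(x^2 - 5*x - 14)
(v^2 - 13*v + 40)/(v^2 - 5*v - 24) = (v - 5)/(v + 3)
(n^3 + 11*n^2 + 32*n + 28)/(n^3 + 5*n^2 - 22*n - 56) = (n + 2)/(n - 4)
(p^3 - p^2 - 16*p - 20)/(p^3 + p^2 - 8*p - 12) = (p - 5)/(p - 3)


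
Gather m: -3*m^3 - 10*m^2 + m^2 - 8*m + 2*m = -3*m^3 - 9*m^2 - 6*m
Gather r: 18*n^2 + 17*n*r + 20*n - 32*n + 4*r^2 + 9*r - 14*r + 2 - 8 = 18*n^2 - 12*n + 4*r^2 + r*(17*n - 5) - 6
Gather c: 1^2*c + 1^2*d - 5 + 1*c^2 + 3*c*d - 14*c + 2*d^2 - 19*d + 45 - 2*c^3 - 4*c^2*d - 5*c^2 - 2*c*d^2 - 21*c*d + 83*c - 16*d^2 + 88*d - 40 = -2*c^3 + c^2*(-4*d - 4) + c*(-2*d^2 - 18*d + 70) - 14*d^2 + 70*d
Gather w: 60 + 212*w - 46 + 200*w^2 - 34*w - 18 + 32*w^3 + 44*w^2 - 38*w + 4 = 32*w^3 + 244*w^2 + 140*w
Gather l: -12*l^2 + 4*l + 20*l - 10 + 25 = -12*l^2 + 24*l + 15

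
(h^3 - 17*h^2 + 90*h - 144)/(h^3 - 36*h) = (h^2 - 11*h + 24)/(h*(h + 6))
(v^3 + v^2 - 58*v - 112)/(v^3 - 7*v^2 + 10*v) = (v^3 + v^2 - 58*v - 112)/(v*(v^2 - 7*v + 10))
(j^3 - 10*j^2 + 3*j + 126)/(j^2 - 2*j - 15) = (j^2 - 13*j + 42)/(j - 5)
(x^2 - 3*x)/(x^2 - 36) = x*(x - 3)/(x^2 - 36)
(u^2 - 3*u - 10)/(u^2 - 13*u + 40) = (u + 2)/(u - 8)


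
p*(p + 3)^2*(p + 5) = p^4 + 11*p^3 + 39*p^2 + 45*p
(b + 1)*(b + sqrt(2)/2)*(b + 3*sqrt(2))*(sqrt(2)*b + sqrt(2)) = sqrt(2)*b^4 + 2*sqrt(2)*b^3 + 7*b^3 + 4*sqrt(2)*b^2 + 14*b^2 + 7*b + 6*sqrt(2)*b + 3*sqrt(2)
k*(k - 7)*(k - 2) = k^3 - 9*k^2 + 14*k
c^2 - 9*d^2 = (c - 3*d)*(c + 3*d)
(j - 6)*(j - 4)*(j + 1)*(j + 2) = j^4 - 7*j^3 - 4*j^2 + 52*j + 48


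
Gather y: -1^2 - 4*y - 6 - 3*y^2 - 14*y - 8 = -3*y^2 - 18*y - 15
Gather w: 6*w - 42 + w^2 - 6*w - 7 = w^2 - 49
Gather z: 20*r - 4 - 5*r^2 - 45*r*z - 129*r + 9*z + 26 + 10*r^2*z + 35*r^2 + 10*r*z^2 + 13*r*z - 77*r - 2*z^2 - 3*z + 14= 30*r^2 - 186*r + z^2*(10*r - 2) + z*(10*r^2 - 32*r + 6) + 36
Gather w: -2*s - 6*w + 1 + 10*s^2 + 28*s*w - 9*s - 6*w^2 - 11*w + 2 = 10*s^2 - 11*s - 6*w^2 + w*(28*s - 17) + 3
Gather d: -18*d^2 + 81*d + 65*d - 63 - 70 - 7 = -18*d^2 + 146*d - 140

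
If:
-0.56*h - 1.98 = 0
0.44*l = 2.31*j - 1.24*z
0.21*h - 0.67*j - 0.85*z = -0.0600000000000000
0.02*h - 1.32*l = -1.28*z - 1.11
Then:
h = -3.54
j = -0.27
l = 0.22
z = -0.59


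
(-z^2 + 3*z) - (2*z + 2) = -z^2 + z - 2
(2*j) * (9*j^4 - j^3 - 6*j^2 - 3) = 18*j^5 - 2*j^4 - 12*j^3 - 6*j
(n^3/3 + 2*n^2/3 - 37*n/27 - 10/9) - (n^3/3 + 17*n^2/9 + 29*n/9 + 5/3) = -11*n^2/9 - 124*n/27 - 25/9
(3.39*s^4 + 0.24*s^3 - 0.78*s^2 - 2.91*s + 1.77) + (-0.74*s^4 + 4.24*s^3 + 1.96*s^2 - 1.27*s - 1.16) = 2.65*s^4 + 4.48*s^3 + 1.18*s^2 - 4.18*s + 0.61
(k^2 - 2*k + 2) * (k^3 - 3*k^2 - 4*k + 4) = k^5 - 5*k^4 + 4*k^3 + 6*k^2 - 16*k + 8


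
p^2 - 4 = (p - 2)*(p + 2)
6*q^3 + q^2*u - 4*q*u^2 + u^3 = (-3*q + u)*(-2*q + u)*(q + u)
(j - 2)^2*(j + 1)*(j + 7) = j^4 + 4*j^3 - 21*j^2 + 4*j + 28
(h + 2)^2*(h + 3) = h^3 + 7*h^2 + 16*h + 12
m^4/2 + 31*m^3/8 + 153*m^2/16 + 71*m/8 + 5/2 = (m/2 + 1/4)*(m + 5/4)*(m + 2)*(m + 4)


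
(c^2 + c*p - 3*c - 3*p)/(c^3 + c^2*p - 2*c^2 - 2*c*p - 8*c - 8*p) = (c - 3)/(c^2 - 2*c - 8)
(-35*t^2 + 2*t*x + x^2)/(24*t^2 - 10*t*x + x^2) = (-35*t^2 + 2*t*x + x^2)/(24*t^2 - 10*t*x + x^2)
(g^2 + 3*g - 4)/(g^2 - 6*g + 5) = (g + 4)/(g - 5)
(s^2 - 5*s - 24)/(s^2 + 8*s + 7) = (s^2 - 5*s - 24)/(s^2 + 8*s + 7)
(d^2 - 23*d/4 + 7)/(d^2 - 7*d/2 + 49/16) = 4*(d - 4)/(4*d - 7)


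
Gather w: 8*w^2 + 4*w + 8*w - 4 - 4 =8*w^2 + 12*w - 8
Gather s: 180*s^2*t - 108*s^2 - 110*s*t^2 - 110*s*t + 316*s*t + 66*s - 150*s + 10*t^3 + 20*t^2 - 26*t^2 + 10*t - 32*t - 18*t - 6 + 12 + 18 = s^2*(180*t - 108) + s*(-110*t^2 + 206*t - 84) + 10*t^3 - 6*t^2 - 40*t + 24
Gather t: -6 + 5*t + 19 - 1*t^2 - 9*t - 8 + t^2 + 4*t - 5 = 0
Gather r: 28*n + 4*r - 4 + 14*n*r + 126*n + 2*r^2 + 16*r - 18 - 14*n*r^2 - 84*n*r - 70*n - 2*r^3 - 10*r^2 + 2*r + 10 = 84*n - 2*r^3 + r^2*(-14*n - 8) + r*(22 - 70*n) - 12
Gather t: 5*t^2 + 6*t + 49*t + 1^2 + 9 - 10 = 5*t^2 + 55*t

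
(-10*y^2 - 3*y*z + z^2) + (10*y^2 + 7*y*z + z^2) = 4*y*z + 2*z^2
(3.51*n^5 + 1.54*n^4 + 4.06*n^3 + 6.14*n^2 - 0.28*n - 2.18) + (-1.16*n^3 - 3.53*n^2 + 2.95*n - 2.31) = 3.51*n^5 + 1.54*n^4 + 2.9*n^3 + 2.61*n^2 + 2.67*n - 4.49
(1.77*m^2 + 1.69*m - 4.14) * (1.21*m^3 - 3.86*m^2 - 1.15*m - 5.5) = 2.1417*m^5 - 4.7873*m^4 - 13.5683*m^3 + 4.3019*m^2 - 4.534*m + 22.77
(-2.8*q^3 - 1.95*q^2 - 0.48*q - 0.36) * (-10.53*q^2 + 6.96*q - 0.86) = 29.484*q^5 + 1.0455*q^4 - 6.1096*q^3 + 2.127*q^2 - 2.0928*q + 0.3096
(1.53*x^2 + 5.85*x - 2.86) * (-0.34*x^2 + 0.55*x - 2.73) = -0.5202*x^4 - 1.1475*x^3 + 0.0130000000000005*x^2 - 17.5435*x + 7.8078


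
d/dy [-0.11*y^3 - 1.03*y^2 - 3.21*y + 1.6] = -0.33*y^2 - 2.06*y - 3.21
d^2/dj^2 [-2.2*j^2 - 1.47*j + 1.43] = -4.40000000000000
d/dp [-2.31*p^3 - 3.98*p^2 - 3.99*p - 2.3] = -6.93*p^2 - 7.96*p - 3.99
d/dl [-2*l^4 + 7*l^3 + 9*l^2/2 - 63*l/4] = -8*l^3 + 21*l^2 + 9*l - 63/4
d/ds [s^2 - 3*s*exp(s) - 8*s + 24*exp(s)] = -3*s*exp(s) + 2*s + 21*exp(s) - 8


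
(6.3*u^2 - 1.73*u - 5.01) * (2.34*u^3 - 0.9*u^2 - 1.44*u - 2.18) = 14.742*u^5 - 9.7182*u^4 - 19.2384*u^3 - 6.7338*u^2 + 10.9858*u + 10.9218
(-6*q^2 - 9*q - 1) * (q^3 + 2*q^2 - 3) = -6*q^5 - 21*q^4 - 19*q^3 + 16*q^2 + 27*q + 3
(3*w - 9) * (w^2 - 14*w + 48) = 3*w^3 - 51*w^2 + 270*w - 432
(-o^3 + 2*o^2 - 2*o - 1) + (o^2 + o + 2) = -o^3 + 3*o^2 - o + 1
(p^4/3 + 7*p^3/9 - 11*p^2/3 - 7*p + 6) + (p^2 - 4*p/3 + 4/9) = p^4/3 + 7*p^3/9 - 8*p^2/3 - 25*p/3 + 58/9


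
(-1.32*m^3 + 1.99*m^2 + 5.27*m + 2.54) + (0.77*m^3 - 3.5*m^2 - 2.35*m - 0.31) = -0.55*m^3 - 1.51*m^2 + 2.92*m + 2.23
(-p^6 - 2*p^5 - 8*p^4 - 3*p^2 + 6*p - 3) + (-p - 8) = -p^6 - 2*p^5 - 8*p^4 - 3*p^2 + 5*p - 11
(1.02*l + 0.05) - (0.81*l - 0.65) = 0.21*l + 0.7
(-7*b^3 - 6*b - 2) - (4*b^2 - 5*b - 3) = -7*b^3 - 4*b^2 - b + 1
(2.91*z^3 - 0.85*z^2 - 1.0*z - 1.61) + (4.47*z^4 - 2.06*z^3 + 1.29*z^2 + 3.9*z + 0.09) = 4.47*z^4 + 0.85*z^3 + 0.44*z^2 + 2.9*z - 1.52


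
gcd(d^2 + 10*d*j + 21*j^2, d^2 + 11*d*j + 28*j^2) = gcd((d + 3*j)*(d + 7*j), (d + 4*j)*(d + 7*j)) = d + 7*j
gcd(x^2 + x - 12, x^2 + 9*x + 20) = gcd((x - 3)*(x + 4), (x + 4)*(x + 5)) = x + 4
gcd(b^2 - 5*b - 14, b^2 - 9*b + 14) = b - 7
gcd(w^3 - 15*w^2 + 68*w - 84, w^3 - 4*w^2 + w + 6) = w - 2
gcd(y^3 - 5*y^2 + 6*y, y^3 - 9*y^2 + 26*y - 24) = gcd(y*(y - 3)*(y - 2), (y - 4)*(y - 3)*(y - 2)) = y^2 - 5*y + 6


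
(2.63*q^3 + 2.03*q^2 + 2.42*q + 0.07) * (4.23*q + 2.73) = 11.1249*q^4 + 15.7668*q^3 + 15.7785*q^2 + 6.9027*q + 0.1911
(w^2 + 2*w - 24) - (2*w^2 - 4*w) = -w^2 + 6*w - 24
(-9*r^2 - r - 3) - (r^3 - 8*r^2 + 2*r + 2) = -r^3 - r^2 - 3*r - 5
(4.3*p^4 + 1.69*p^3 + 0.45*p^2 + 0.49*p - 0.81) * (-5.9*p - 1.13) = -25.37*p^5 - 14.83*p^4 - 4.5647*p^3 - 3.3995*p^2 + 4.2253*p + 0.9153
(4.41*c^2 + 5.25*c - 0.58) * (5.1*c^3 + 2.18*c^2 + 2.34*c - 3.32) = 22.491*c^5 + 36.3888*c^4 + 18.8064*c^3 - 3.6206*c^2 - 18.7872*c + 1.9256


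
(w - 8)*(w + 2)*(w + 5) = w^3 - w^2 - 46*w - 80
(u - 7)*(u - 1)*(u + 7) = u^3 - u^2 - 49*u + 49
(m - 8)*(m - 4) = m^2 - 12*m + 32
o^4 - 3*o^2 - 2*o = o*(o - 2)*(o + 1)^2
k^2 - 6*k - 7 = (k - 7)*(k + 1)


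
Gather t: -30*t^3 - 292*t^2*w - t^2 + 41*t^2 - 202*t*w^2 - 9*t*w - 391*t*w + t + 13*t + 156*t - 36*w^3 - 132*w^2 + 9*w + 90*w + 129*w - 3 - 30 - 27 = -30*t^3 + t^2*(40 - 292*w) + t*(-202*w^2 - 400*w + 170) - 36*w^3 - 132*w^2 + 228*w - 60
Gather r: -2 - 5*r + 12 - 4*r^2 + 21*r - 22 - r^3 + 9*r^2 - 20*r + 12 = -r^3 + 5*r^2 - 4*r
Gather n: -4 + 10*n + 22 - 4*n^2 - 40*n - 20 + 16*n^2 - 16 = 12*n^2 - 30*n - 18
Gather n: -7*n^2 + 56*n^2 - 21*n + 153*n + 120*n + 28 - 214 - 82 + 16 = 49*n^2 + 252*n - 252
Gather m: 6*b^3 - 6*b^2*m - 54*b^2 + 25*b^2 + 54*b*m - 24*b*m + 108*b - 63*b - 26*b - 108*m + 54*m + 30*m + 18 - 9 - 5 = 6*b^3 - 29*b^2 + 19*b + m*(-6*b^2 + 30*b - 24) + 4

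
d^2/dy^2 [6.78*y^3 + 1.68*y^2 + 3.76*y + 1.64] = 40.68*y + 3.36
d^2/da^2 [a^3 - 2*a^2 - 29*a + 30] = 6*a - 4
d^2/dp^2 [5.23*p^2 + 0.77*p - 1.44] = 10.4600000000000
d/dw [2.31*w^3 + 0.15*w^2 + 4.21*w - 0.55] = 6.93*w^2 + 0.3*w + 4.21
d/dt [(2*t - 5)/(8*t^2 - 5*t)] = (-16*t^2 + 80*t - 25)/(t^2*(64*t^2 - 80*t + 25))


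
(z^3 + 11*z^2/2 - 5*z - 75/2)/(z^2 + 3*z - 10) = (2*z^2 + z - 15)/(2*(z - 2))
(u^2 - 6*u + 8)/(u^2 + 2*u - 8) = (u - 4)/(u + 4)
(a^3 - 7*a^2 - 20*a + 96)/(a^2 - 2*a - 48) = (a^2 + a - 12)/(a + 6)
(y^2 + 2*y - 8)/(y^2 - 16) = (y - 2)/(y - 4)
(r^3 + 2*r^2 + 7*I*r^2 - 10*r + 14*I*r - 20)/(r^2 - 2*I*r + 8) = (r^2 + r*(2 + 5*I) + 10*I)/(r - 4*I)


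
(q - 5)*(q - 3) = q^2 - 8*q + 15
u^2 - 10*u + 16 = (u - 8)*(u - 2)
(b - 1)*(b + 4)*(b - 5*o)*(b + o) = b^4 - 4*b^3*o + 3*b^3 - 5*b^2*o^2 - 12*b^2*o - 4*b^2 - 15*b*o^2 + 16*b*o + 20*o^2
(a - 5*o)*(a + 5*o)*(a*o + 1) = a^3*o + a^2 - 25*a*o^3 - 25*o^2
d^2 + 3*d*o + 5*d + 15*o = (d + 5)*(d + 3*o)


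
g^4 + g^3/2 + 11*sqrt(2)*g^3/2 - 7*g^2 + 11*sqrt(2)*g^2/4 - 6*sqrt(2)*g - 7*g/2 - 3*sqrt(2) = (g + 1/2)*(g - sqrt(2))*(g + sqrt(2)/2)*(g + 6*sqrt(2))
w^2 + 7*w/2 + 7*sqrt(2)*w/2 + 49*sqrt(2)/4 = (w + 7/2)*(w + 7*sqrt(2)/2)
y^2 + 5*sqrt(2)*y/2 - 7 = (y - sqrt(2))*(y + 7*sqrt(2)/2)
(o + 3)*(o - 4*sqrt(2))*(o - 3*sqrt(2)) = o^3 - 7*sqrt(2)*o^2 + 3*o^2 - 21*sqrt(2)*o + 24*o + 72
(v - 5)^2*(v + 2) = v^3 - 8*v^2 + 5*v + 50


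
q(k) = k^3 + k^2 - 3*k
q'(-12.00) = 405.00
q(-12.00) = -1548.00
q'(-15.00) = 642.00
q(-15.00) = -3105.00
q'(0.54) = -1.05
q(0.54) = -1.17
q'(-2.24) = 7.57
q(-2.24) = 0.50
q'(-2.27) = 7.92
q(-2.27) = 0.27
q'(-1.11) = -1.52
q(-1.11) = 3.19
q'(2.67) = 23.73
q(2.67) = 18.15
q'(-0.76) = -2.79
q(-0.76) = 2.42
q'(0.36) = -1.89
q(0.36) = -0.90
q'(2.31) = 17.63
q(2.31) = 10.73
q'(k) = 3*k^2 + 2*k - 3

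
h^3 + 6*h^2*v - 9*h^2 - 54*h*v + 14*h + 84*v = (h - 7)*(h - 2)*(h + 6*v)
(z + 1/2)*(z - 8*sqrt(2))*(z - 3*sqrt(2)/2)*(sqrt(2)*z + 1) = sqrt(2)*z^4 - 18*z^3 + sqrt(2)*z^3/2 - 9*z^2 + 29*sqrt(2)*z^2/2 + 29*sqrt(2)*z/4 + 24*z + 12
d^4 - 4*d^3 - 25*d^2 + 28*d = d*(d - 7)*(d - 1)*(d + 4)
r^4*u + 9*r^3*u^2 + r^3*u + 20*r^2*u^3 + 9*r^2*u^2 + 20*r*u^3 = r*(r + 4*u)*(r + 5*u)*(r*u + u)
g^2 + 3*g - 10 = (g - 2)*(g + 5)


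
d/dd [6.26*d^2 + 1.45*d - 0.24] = 12.52*d + 1.45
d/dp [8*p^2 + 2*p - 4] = 16*p + 2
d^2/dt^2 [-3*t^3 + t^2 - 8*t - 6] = 2 - 18*t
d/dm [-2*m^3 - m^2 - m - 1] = -6*m^2 - 2*m - 1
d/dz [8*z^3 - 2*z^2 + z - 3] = 24*z^2 - 4*z + 1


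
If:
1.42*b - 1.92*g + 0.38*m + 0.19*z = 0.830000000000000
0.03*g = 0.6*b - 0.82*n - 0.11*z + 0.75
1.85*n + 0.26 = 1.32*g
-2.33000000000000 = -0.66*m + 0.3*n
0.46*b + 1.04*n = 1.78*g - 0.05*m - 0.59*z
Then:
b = 49.36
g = 43.10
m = 17.45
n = 30.61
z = 36.11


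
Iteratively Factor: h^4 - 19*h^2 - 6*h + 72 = (h - 2)*(h^3 + 2*h^2 - 15*h - 36) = (h - 4)*(h - 2)*(h^2 + 6*h + 9) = (h - 4)*(h - 2)*(h + 3)*(h + 3)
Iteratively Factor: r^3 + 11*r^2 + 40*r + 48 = (r + 4)*(r^2 + 7*r + 12) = (r + 4)^2*(r + 3)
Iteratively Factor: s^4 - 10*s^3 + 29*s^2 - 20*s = (s - 5)*(s^3 - 5*s^2 + 4*s) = s*(s - 5)*(s^2 - 5*s + 4) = s*(s - 5)*(s - 1)*(s - 4)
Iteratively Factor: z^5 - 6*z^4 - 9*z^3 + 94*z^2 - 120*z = (z + 4)*(z^4 - 10*z^3 + 31*z^2 - 30*z) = (z - 3)*(z + 4)*(z^3 - 7*z^2 + 10*z) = z*(z - 3)*(z + 4)*(z^2 - 7*z + 10) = z*(z - 3)*(z - 2)*(z + 4)*(z - 5)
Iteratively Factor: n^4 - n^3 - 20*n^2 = (n - 5)*(n^3 + 4*n^2) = n*(n - 5)*(n^2 + 4*n) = n*(n - 5)*(n + 4)*(n)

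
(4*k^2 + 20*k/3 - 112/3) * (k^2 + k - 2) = 4*k^4 + 32*k^3/3 - 116*k^2/3 - 152*k/3 + 224/3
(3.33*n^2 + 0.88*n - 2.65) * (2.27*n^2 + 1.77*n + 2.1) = 7.5591*n^4 + 7.8917*n^3 + 2.5351*n^2 - 2.8425*n - 5.565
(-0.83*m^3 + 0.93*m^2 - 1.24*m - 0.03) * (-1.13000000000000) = 0.9379*m^3 - 1.0509*m^2 + 1.4012*m + 0.0339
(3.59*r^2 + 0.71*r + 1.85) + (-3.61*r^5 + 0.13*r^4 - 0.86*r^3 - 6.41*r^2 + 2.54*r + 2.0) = -3.61*r^5 + 0.13*r^4 - 0.86*r^3 - 2.82*r^2 + 3.25*r + 3.85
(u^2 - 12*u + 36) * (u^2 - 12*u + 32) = u^4 - 24*u^3 + 212*u^2 - 816*u + 1152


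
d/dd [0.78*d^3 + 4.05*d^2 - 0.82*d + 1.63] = 2.34*d^2 + 8.1*d - 0.82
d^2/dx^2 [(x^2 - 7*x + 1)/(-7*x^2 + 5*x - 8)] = 2*(308*x^3 + 21*x^2 - 1071*x + 247)/(343*x^6 - 735*x^5 + 1701*x^4 - 1805*x^3 + 1944*x^2 - 960*x + 512)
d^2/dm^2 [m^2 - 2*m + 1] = 2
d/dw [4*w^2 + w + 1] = 8*w + 1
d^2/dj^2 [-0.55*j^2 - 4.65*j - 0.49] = -1.10000000000000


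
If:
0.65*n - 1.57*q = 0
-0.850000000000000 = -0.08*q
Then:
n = 25.66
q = 10.62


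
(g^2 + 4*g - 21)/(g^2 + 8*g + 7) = (g - 3)/(g + 1)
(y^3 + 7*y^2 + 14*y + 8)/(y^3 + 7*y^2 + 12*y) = (y^2 + 3*y + 2)/(y*(y + 3))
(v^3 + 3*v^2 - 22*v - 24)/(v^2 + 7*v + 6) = v - 4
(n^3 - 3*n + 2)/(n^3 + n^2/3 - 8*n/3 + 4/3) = 3*(n - 1)/(3*n - 2)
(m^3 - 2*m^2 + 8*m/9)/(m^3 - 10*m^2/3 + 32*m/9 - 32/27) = 3*m/(3*m - 4)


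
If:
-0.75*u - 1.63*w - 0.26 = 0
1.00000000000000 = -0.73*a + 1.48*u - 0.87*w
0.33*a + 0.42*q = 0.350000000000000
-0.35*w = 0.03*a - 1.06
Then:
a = -36.58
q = 29.57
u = -13.74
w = 6.16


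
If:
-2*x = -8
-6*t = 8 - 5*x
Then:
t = 2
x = 4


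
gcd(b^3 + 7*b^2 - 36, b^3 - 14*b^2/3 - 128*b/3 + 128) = b + 6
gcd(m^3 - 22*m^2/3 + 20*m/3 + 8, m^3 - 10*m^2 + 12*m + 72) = m - 6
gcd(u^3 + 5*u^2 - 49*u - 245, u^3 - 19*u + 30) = u + 5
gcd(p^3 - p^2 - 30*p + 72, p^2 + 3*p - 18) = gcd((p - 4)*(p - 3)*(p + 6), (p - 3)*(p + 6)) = p^2 + 3*p - 18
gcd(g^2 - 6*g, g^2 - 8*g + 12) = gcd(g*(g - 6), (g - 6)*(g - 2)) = g - 6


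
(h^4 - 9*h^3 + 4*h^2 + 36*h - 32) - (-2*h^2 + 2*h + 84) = h^4 - 9*h^3 + 6*h^2 + 34*h - 116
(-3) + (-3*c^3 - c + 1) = -3*c^3 - c - 2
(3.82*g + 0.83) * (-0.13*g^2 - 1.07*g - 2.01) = -0.4966*g^3 - 4.1953*g^2 - 8.5663*g - 1.6683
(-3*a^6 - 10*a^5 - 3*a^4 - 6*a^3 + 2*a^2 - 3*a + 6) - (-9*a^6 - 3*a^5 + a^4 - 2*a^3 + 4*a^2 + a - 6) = 6*a^6 - 7*a^5 - 4*a^4 - 4*a^3 - 2*a^2 - 4*a + 12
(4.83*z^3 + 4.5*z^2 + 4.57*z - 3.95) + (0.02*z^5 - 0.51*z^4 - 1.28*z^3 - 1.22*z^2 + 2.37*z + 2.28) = 0.02*z^5 - 0.51*z^4 + 3.55*z^3 + 3.28*z^2 + 6.94*z - 1.67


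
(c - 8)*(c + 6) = c^2 - 2*c - 48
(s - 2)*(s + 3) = s^2 + s - 6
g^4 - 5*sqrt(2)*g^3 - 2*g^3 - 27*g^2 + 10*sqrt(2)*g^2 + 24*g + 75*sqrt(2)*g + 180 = (g - 5)*(g + 3)*(g - 6*sqrt(2))*(g + sqrt(2))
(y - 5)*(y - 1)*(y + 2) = y^3 - 4*y^2 - 7*y + 10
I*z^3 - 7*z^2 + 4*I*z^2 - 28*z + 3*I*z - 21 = (z + 3)*(z + 7*I)*(I*z + I)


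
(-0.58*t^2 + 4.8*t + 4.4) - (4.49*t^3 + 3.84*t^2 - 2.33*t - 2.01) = -4.49*t^3 - 4.42*t^2 + 7.13*t + 6.41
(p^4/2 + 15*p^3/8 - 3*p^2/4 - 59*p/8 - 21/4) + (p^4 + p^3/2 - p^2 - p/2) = 3*p^4/2 + 19*p^3/8 - 7*p^2/4 - 63*p/8 - 21/4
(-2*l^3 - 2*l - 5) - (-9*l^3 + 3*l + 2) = 7*l^3 - 5*l - 7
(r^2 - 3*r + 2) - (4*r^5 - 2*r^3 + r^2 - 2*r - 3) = -4*r^5 + 2*r^3 - r + 5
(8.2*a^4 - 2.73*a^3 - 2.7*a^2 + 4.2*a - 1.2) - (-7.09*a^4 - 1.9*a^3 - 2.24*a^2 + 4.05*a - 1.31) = 15.29*a^4 - 0.83*a^3 - 0.46*a^2 + 0.15*a + 0.11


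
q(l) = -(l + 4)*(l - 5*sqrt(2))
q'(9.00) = -14.93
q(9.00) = -25.08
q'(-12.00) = 27.07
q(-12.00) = -152.57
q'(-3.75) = 10.57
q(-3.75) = 2.71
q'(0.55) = 1.97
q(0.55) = 29.67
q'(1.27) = 0.53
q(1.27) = 30.57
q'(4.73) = -6.39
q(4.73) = 20.44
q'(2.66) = -2.25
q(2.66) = 29.38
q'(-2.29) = 7.65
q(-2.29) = 16.01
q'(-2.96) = 8.99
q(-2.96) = 10.43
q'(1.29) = 0.49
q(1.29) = 30.58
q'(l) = -2*l - 4 + 5*sqrt(2)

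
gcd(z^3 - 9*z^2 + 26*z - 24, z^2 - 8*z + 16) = z - 4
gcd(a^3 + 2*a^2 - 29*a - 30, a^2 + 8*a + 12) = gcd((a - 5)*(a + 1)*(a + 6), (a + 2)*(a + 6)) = a + 6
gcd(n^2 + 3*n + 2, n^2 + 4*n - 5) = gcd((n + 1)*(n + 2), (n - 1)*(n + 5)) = 1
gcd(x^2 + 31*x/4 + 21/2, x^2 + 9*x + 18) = x + 6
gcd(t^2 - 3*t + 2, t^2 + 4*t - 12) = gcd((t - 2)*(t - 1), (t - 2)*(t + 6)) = t - 2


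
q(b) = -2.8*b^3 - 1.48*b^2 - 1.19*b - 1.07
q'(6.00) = -321.35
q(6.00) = -666.29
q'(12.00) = -1246.31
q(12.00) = -5066.87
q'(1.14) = -15.48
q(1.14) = -8.50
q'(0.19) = -2.06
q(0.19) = -1.37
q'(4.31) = -169.99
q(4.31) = -257.87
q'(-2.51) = -46.68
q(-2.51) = 36.87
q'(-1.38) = -13.10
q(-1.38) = 5.11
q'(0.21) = -2.18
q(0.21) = -1.41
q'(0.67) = -6.94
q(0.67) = -3.37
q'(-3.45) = -90.96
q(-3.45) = 100.40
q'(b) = -8.4*b^2 - 2.96*b - 1.19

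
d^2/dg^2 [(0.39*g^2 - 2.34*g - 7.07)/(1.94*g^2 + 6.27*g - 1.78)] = (-27.101412*g^3 - 151.571424*g^2 - 564.471324*g - 654.47291)/(7.301384*g^6 + 70.793316*g^5 + 208.703454*g^4 + 116.582499*g^3 - 191.490798*g^2 + 59.597604*g - 5.639752)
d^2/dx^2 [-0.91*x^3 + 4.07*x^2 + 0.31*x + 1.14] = 8.14 - 5.46*x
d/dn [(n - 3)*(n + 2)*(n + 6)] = 3*n^2 + 10*n - 12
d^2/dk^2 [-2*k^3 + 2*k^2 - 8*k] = 4 - 12*k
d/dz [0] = 0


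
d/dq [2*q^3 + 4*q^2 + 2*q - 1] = 6*q^2 + 8*q + 2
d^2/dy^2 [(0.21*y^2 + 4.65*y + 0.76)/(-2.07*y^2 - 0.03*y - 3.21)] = (-39.823488*y^3 - 11.166822*y^2 + 185.103954*y + 6.666444)/(8.869743*y^6 + 0.385641*y^5 + 41.269176*y^4 + 1.196073*y^3 + 63.997128*y^2 + 0.927369*y + 33.076161)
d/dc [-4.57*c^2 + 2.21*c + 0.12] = 2.21 - 9.14*c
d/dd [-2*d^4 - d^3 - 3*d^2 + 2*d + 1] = -8*d^3 - 3*d^2 - 6*d + 2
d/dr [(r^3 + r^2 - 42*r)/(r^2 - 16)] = (r^4 - 6*r^2 - 32*r + 672)/(r^4 - 32*r^2 + 256)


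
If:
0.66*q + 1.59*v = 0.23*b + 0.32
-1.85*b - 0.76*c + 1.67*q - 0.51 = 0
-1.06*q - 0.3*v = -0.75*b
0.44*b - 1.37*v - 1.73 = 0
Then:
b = 3.04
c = -3.17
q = 2.23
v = -0.29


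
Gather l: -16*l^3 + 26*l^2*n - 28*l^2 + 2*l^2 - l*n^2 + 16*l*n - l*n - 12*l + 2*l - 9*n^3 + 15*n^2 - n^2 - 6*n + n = -16*l^3 + l^2*(26*n - 26) + l*(-n^2 + 15*n - 10) - 9*n^3 + 14*n^2 - 5*n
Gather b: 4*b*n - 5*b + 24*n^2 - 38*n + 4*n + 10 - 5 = b*(4*n - 5) + 24*n^2 - 34*n + 5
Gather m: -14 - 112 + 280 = 154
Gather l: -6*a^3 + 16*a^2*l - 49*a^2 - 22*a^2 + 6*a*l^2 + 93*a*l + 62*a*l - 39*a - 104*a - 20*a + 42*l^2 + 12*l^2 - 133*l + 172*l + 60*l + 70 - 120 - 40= -6*a^3 - 71*a^2 - 163*a + l^2*(6*a + 54) + l*(16*a^2 + 155*a + 99) - 90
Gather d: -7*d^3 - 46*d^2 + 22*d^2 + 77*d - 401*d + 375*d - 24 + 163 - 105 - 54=-7*d^3 - 24*d^2 + 51*d - 20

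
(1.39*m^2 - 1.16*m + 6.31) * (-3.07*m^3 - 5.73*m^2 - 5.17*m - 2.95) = -4.2673*m^5 - 4.4035*m^4 - 19.9112*m^3 - 34.2596*m^2 - 29.2007*m - 18.6145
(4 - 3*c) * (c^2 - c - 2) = -3*c^3 + 7*c^2 + 2*c - 8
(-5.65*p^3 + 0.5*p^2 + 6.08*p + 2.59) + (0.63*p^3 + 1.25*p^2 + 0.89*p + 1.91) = -5.02*p^3 + 1.75*p^2 + 6.97*p + 4.5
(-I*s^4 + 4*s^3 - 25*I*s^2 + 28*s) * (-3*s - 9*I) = 3*I*s^5 - 21*s^4 + 39*I*s^3 - 309*s^2 - 252*I*s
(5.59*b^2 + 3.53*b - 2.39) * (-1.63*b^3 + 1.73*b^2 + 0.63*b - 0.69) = -9.1117*b^5 + 3.9168*b^4 + 13.5243*b^3 - 5.7679*b^2 - 3.9414*b + 1.6491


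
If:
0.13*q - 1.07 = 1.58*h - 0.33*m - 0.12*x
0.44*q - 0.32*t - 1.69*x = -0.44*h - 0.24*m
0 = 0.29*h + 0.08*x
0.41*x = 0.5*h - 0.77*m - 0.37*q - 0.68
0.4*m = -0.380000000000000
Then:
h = -1.04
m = -0.95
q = -5.43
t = -29.44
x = 3.76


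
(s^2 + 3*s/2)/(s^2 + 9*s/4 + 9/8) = 4*s/(4*s + 3)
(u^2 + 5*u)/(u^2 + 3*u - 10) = u/(u - 2)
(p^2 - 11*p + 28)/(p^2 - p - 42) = (p - 4)/(p + 6)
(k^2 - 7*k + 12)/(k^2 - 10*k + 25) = (k^2 - 7*k + 12)/(k^2 - 10*k + 25)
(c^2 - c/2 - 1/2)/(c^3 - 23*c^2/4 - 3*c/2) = 2*(-2*c^2 + c + 1)/(c*(-4*c^2 + 23*c + 6))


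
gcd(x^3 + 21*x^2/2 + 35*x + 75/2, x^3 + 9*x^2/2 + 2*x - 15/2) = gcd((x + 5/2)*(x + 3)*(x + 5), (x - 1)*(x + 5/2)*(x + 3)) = x^2 + 11*x/2 + 15/2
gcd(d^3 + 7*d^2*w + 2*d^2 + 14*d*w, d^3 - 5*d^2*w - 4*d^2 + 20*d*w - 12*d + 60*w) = d + 2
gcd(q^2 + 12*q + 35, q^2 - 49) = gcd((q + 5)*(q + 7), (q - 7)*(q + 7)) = q + 7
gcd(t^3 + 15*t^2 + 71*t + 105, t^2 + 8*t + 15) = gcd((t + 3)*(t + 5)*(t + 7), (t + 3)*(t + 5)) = t^2 + 8*t + 15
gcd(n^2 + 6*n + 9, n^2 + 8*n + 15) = n + 3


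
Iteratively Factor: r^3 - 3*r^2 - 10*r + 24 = (r + 3)*(r^2 - 6*r + 8) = (r - 4)*(r + 3)*(r - 2)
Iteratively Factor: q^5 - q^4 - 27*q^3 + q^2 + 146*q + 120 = (q + 4)*(q^4 - 5*q^3 - 7*q^2 + 29*q + 30) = (q - 5)*(q + 4)*(q^3 - 7*q - 6) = (q - 5)*(q + 1)*(q + 4)*(q^2 - q - 6) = (q - 5)*(q + 1)*(q + 2)*(q + 4)*(q - 3)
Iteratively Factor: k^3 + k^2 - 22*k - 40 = (k + 2)*(k^2 - k - 20) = (k - 5)*(k + 2)*(k + 4)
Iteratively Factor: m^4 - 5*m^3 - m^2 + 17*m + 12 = (m - 4)*(m^3 - m^2 - 5*m - 3) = (m - 4)*(m + 1)*(m^2 - 2*m - 3) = (m - 4)*(m + 1)^2*(m - 3)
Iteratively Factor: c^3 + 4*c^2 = (c)*(c^2 + 4*c) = c*(c + 4)*(c)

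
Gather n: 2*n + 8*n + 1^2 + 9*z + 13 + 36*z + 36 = 10*n + 45*z + 50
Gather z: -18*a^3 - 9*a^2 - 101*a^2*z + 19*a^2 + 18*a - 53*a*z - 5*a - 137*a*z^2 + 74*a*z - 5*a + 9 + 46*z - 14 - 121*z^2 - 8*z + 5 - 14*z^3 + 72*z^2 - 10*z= -18*a^3 + 10*a^2 + 8*a - 14*z^3 + z^2*(-137*a - 49) + z*(-101*a^2 + 21*a + 28)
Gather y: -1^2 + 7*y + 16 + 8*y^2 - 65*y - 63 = 8*y^2 - 58*y - 48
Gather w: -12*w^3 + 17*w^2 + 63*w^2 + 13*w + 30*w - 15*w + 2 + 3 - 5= -12*w^3 + 80*w^2 + 28*w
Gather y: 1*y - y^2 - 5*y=-y^2 - 4*y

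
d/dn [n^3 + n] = 3*n^2 + 1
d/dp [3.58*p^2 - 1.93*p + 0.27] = 7.16*p - 1.93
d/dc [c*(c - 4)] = 2*c - 4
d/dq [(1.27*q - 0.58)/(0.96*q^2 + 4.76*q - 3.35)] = (-1.2192*q^2 + 1.1136*q - 1.4937)/(0.9216*q^4 + 9.1392*q^3 + 16.2256*q^2 - 31.892*q + 11.2225)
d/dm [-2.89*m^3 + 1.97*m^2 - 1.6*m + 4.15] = -8.67*m^2 + 3.94*m - 1.6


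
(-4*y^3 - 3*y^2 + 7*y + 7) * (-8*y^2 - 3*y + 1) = 32*y^5 + 36*y^4 - 51*y^3 - 80*y^2 - 14*y + 7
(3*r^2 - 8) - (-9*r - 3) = 3*r^2 + 9*r - 5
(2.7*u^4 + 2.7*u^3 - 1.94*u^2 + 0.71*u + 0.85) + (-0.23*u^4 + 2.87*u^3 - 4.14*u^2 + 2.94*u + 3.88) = 2.47*u^4 + 5.57*u^3 - 6.08*u^2 + 3.65*u + 4.73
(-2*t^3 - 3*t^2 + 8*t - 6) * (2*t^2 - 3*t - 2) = -4*t^5 + 29*t^3 - 30*t^2 + 2*t + 12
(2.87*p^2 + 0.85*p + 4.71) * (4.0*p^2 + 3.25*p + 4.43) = 11.48*p^4 + 12.7275*p^3 + 34.3166*p^2 + 19.073*p + 20.8653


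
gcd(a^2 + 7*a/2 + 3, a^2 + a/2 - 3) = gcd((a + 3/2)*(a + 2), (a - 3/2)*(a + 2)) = a + 2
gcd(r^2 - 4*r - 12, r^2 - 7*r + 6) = r - 6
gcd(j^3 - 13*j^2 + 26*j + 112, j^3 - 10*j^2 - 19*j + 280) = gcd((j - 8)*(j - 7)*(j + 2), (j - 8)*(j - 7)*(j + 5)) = j^2 - 15*j + 56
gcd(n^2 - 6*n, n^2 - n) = n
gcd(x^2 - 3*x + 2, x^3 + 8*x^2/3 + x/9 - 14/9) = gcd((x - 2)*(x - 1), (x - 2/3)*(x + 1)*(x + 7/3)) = 1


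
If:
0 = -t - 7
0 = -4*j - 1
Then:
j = -1/4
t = -7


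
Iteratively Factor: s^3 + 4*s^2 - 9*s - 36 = (s + 3)*(s^2 + s - 12) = (s - 3)*(s + 3)*(s + 4)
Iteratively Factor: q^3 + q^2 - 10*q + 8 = (q + 4)*(q^2 - 3*q + 2) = (q - 1)*(q + 4)*(q - 2)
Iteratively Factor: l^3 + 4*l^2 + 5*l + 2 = (l + 1)*(l^2 + 3*l + 2) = (l + 1)*(l + 2)*(l + 1)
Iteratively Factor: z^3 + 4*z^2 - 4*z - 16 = (z + 2)*(z^2 + 2*z - 8) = (z + 2)*(z + 4)*(z - 2)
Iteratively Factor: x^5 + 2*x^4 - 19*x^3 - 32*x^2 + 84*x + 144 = (x + 2)*(x^4 - 19*x^2 + 6*x + 72) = (x + 2)*(x + 4)*(x^3 - 4*x^2 - 3*x + 18) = (x - 3)*(x + 2)*(x + 4)*(x^2 - x - 6) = (x - 3)*(x + 2)^2*(x + 4)*(x - 3)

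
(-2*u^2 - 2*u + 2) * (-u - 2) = 2*u^3 + 6*u^2 + 2*u - 4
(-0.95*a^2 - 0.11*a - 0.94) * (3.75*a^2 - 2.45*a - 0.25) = -3.5625*a^4 + 1.915*a^3 - 3.018*a^2 + 2.3305*a + 0.235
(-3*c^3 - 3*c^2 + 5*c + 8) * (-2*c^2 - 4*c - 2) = 6*c^5 + 18*c^4 + 8*c^3 - 30*c^2 - 42*c - 16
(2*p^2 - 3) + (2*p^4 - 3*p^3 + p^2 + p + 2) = 2*p^4 - 3*p^3 + 3*p^2 + p - 1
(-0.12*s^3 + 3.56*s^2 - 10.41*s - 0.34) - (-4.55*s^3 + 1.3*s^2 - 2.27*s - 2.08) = 4.43*s^3 + 2.26*s^2 - 8.14*s + 1.74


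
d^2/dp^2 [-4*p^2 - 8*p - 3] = -8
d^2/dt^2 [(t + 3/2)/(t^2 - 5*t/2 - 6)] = 2/(t^3 - 12*t^2 + 48*t - 64)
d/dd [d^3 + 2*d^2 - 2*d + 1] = 3*d^2 + 4*d - 2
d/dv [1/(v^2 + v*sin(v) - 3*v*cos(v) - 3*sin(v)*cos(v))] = (-3*v*sin(v) - v*cos(v) - 2*v - sin(v) + 3*cos(v) + 3*cos(2*v))/((v + sin(v))^2*(v - 3*cos(v))^2)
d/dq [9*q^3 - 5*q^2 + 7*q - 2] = 27*q^2 - 10*q + 7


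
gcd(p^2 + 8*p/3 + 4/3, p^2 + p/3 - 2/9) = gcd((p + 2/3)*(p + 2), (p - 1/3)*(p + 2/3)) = p + 2/3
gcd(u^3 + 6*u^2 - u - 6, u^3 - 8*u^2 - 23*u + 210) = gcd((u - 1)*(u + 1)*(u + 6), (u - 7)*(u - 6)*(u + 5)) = 1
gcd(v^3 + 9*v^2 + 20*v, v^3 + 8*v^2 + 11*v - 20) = v^2 + 9*v + 20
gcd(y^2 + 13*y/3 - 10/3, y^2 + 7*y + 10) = y + 5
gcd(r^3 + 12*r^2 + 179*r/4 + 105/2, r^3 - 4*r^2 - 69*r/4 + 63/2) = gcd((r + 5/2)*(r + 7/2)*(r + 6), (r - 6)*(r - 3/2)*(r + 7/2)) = r + 7/2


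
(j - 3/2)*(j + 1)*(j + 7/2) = j^3 + 3*j^2 - 13*j/4 - 21/4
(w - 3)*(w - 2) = w^2 - 5*w + 6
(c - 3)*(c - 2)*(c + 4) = c^3 - c^2 - 14*c + 24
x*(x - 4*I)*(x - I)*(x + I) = x^4 - 4*I*x^3 + x^2 - 4*I*x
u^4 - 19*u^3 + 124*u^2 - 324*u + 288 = (u - 8)*(u - 6)*(u - 3)*(u - 2)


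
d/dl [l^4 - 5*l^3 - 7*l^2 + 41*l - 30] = 4*l^3 - 15*l^2 - 14*l + 41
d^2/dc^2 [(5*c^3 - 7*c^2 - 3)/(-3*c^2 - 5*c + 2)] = 2*(-260*c^3 + 357*c^2 + 75*c + 121)/(27*c^6 + 135*c^5 + 171*c^4 - 55*c^3 - 114*c^2 + 60*c - 8)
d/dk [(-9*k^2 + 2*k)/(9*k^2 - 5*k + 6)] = 3*(9*k^2 - 36*k + 4)/(81*k^4 - 90*k^3 + 133*k^2 - 60*k + 36)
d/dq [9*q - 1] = 9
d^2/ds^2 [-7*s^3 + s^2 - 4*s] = 2 - 42*s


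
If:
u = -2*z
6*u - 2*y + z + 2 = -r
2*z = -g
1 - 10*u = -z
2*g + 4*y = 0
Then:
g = 2/21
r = -55/21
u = 2/21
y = -1/21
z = -1/21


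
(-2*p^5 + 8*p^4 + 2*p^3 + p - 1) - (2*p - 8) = -2*p^5 + 8*p^4 + 2*p^3 - p + 7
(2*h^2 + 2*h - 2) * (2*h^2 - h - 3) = 4*h^4 + 2*h^3 - 12*h^2 - 4*h + 6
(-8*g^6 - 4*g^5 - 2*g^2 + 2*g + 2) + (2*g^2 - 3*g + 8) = -8*g^6 - 4*g^5 - g + 10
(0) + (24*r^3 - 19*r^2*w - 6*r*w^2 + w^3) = 24*r^3 - 19*r^2*w - 6*r*w^2 + w^3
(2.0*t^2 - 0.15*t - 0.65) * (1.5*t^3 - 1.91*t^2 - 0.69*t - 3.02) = 3.0*t^5 - 4.045*t^4 - 2.0685*t^3 - 4.695*t^2 + 0.9015*t + 1.963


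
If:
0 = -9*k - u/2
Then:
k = -u/18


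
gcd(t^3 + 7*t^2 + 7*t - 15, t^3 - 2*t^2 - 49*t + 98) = 1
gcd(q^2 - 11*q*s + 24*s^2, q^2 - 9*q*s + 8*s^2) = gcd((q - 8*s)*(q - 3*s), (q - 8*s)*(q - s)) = q - 8*s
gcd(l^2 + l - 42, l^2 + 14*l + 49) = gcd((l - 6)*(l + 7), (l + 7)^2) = l + 7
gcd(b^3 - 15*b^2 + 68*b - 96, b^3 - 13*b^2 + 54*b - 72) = b^2 - 7*b + 12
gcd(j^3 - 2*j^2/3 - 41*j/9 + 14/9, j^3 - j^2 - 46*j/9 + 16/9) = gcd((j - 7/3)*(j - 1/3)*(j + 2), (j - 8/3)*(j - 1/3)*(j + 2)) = j^2 + 5*j/3 - 2/3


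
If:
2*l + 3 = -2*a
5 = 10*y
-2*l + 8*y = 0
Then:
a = -7/2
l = 2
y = 1/2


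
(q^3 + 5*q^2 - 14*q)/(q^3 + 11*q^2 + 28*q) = (q - 2)/(q + 4)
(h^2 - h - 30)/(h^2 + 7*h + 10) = (h - 6)/(h + 2)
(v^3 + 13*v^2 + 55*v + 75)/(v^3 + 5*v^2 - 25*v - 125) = (v + 3)/(v - 5)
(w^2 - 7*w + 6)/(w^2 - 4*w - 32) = (-w^2 + 7*w - 6)/(-w^2 + 4*w + 32)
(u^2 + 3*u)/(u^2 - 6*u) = (u + 3)/(u - 6)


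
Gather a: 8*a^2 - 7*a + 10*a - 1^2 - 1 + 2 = 8*a^2 + 3*a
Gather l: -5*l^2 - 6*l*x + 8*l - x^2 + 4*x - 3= -5*l^2 + l*(8 - 6*x) - x^2 + 4*x - 3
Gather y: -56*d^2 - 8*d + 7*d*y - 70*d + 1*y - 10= -56*d^2 - 78*d + y*(7*d + 1) - 10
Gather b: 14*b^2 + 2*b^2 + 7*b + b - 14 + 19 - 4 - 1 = 16*b^2 + 8*b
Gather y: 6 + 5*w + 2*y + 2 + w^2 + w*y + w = w^2 + 6*w + y*(w + 2) + 8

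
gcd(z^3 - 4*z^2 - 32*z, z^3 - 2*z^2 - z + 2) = 1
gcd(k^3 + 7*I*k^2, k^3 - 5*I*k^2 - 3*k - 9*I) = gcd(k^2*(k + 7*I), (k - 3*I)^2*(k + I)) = 1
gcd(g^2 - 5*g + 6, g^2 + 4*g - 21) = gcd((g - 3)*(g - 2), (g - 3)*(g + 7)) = g - 3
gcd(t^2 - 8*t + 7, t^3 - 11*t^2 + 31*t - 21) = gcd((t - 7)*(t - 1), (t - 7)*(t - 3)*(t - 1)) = t^2 - 8*t + 7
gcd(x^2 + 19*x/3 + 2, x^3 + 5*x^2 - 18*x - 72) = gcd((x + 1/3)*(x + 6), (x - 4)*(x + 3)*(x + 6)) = x + 6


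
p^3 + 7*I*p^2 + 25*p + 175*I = (p - 5*I)*(p + 5*I)*(p + 7*I)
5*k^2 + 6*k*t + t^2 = (k + t)*(5*k + t)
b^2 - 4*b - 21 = (b - 7)*(b + 3)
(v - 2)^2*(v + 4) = v^3 - 12*v + 16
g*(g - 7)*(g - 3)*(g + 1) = g^4 - 9*g^3 + 11*g^2 + 21*g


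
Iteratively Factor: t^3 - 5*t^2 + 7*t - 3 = (t - 3)*(t^2 - 2*t + 1) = (t - 3)*(t - 1)*(t - 1)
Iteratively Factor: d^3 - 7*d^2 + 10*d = (d - 2)*(d^2 - 5*d) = d*(d - 2)*(d - 5)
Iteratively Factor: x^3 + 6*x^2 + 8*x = (x + 4)*(x^2 + 2*x) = x*(x + 4)*(x + 2)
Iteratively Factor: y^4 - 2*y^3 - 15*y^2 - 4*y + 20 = (y + 2)*(y^3 - 4*y^2 - 7*y + 10) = (y - 5)*(y + 2)*(y^2 + y - 2) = (y - 5)*(y + 2)^2*(y - 1)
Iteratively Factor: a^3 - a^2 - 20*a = (a + 4)*(a^2 - 5*a) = (a - 5)*(a + 4)*(a)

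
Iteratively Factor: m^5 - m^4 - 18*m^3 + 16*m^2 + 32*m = (m + 4)*(m^4 - 5*m^3 + 2*m^2 + 8*m) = (m - 4)*(m + 4)*(m^3 - m^2 - 2*m) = m*(m - 4)*(m + 4)*(m^2 - m - 2) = m*(m - 4)*(m + 1)*(m + 4)*(m - 2)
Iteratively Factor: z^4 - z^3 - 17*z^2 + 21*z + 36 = (z + 1)*(z^3 - 2*z^2 - 15*z + 36) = (z - 3)*(z + 1)*(z^2 + z - 12) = (z - 3)*(z + 1)*(z + 4)*(z - 3)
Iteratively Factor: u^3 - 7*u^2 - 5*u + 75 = (u + 3)*(u^2 - 10*u + 25) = (u - 5)*(u + 3)*(u - 5)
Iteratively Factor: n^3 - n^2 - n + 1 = (n + 1)*(n^2 - 2*n + 1) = (n - 1)*(n + 1)*(n - 1)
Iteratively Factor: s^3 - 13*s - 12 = (s - 4)*(s^2 + 4*s + 3) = (s - 4)*(s + 1)*(s + 3)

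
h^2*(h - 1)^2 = h^4 - 2*h^3 + h^2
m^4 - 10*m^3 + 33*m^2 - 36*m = m*(m - 4)*(m - 3)^2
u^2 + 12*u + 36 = (u + 6)^2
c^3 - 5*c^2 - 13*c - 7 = (c - 7)*(c + 1)^2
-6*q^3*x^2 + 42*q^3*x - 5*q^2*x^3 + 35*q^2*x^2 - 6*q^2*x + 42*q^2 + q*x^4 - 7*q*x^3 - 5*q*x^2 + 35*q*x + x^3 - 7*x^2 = (-6*q + x)*(q + x)*(x - 7)*(q*x + 1)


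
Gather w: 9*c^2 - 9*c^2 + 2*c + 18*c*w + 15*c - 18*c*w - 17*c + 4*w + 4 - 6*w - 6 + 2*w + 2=0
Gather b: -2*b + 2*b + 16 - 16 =0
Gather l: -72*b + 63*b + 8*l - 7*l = -9*b + l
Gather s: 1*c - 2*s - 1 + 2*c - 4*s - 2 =3*c - 6*s - 3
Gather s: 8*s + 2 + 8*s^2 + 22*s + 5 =8*s^2 + 30*s + 7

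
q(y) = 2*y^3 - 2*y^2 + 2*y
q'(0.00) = 2.00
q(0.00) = 0.00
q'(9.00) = 452.00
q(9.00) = 1314.00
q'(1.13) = 5.14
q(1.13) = 2.59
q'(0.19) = 1.46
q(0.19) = 0.32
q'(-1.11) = 13.83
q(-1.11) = -7.42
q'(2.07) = 19.43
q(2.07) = 13.31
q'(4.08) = 85.56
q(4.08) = 110.70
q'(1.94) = 16.82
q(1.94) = 10.96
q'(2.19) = 22.02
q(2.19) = 15.79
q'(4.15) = 88.74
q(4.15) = 116.80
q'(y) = 6*y^2 - 4*y + 2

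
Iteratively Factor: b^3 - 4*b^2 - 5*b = (b - 5)*(b^2 + b) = (b - 5)*(b + 1)*(b)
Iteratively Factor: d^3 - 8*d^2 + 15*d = (d - 5)*(d^2 - 3*d) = d*(d - 5)*(d - 3)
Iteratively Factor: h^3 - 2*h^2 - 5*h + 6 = (h - 3)*(h^2 + h - 2) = (h - 3)*(h + 2)*(h - 1)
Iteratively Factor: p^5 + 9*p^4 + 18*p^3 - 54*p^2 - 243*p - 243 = (p + 3)*(p^4 + 6*p^3 - 54*p - 81) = (p + 3)^2*(p^3 + 3*p^2 - 9*p - 27) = (p + 3)^3*(p^2 - 9) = (p - 3)*(p + 3)^3*(p + 3)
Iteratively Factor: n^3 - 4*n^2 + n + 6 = (n - 3)*(n^2 - n - 2) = (n - 3)*(n - 2)*(n + 1)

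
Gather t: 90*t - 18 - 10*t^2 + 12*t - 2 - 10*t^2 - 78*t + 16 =-20*t^2 + 24*t - 4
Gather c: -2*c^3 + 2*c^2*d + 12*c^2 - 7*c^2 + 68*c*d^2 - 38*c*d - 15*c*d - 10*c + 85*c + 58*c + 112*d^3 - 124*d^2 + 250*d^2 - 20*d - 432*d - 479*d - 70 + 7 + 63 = -2*c^3 + c^2*(2*d + 5) + c*(68*d^2 - 53*d + 133) + 112*d^3 + 126*d^2 - 931*d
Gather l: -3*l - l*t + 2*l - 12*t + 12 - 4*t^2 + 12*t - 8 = l*(-t - 1) - 4*t^2 + 4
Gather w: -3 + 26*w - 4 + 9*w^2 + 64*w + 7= 9*w^2 + 90*w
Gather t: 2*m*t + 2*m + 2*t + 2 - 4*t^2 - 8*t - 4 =2*m - 4*t^2 + t*(2*m - 6) - 2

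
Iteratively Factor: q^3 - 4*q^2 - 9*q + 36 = (q - 3)*(q^2 - q - 12) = (q - 3)*(q + 3)*(q - 4)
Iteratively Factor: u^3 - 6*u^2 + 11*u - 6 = (u - 3)*(u^2 - 3*u + 2) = (u - 3)*(u - 2)*(u - 1)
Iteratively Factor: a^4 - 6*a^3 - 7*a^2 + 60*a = (a)*(a^3 - 6*a^2 - 7*a + 60) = a*(a + 3)*(a^2 - 9*a + 20) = a*(a - 5)*(a + 3)*(a - 4)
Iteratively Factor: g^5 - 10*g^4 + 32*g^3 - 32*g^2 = (g - 4)*(g^4 - 6*g^3 + 8*g^2) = g*(g - 4)*(g^3 - 6*g^2 + 8*g) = g^2*(g - 4)*(g^2 - 6*g + 8) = g^2*(g - 4)^2*(g - 2)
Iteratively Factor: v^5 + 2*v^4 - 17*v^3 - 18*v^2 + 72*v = (v)*(v^4 + 2*v^3 - 17*v^2 - 18*v + 72) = v*(v + 3)*(v^3 - v^2 - 14*v + 24) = v*(v - 2)*(v + 3)*(v^2 + v - 12) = v*(v - 2)*(v + 3)*(v + 4)*(v - 3)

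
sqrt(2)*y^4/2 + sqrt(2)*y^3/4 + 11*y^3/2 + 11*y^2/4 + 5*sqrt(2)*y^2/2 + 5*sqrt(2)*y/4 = y*(y + 1/2)*(y + 5*sqrt(2))*(sqrt(2)*y/2 + 1/2)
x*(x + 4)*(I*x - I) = I*x^3 + 3*I*x^2 - 4*I*x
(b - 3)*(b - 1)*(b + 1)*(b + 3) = b^4 - 10*b^2 + 9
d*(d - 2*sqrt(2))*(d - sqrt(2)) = d^3 - 3*sqrt(2)*d^2 + 4*d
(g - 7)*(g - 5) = g^2 - 12*g + 35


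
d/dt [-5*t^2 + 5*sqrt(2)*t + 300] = -10*t + 5*sqrt(2)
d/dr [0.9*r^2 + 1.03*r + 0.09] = 1.8*r + 1.03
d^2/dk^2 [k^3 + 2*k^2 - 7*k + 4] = 6*k + 4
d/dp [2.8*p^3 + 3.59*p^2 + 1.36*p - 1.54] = 8.4*p^2 + 7.18*p + 1.36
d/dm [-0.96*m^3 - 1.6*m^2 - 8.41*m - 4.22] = -2.88*m^2 - 3.2*m - 8.41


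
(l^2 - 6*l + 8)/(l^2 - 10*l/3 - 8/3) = 3*(l - 2)/(3*l + 2)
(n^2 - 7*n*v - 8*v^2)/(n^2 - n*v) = (n^2 - 7*n*v - 8*v^2)/(n*(n - v))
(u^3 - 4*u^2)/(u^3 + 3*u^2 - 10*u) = u*(u - 4)/(u^2 + 3*u - 10)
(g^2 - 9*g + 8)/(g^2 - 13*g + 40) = (g - 1)/(g - 5)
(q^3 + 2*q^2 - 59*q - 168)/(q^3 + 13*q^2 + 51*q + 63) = (q - 8)/(q + 3)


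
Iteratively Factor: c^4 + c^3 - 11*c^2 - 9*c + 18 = (c + 3)*(c^3 - 2*c^2 - 5*c + 6) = (c - 3)*(c + 3)*(c^2 + c - 2) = (c - 3)*(c - 1)*(c + 3)*(c + 2)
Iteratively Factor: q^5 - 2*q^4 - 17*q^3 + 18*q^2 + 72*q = (q + 2)*(q^4 - 4*q^3 - 9*q^2 + 36*q) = q*(q + 2)*(q^3 - 4*q^2 - 9*q + 36) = q*(q - 4)*(q + 2)*(q^2 - 9) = q*(q - 4)*(q + 2)*(q + 3)*(q - 3)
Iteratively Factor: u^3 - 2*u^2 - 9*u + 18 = (u + 3)*(u^2 - 5*u + 6) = (u - 3)*(u + 3)*(u - 2)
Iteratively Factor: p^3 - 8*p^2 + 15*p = (p)*(p^2 - 8*p + 15) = p*(p - 5)*(p - 3)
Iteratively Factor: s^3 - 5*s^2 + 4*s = (s - 1)*(s^2 - 4*s) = (s - 4)*(s - 1)*(s)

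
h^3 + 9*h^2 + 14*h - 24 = (h - 1)*(h + 4)*(h + 6)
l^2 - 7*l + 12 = (l - 4)*(l - 3)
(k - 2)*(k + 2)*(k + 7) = k^3 + 7*k^2 - 4*k - 28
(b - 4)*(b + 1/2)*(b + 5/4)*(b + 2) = b^4 - b^3/4 - 87*b^2/8 - 61*b/4 - 5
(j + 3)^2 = j^2 + 6*j + 9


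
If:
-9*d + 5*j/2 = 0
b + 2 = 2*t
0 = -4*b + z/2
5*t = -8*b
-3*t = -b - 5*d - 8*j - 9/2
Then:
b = -10/21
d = -365/7098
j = -219/1183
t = 16/21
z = -80/21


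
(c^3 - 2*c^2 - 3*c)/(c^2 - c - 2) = c*(c - 3)/(c - 2)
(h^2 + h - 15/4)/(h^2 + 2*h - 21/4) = (2*h + 5)/(2*h + 7)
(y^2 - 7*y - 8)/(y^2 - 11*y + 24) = (y + 1)/(y - 3)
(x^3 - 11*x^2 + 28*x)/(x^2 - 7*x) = x - 4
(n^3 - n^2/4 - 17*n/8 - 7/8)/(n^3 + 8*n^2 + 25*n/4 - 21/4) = (8*n^3 - 2*n^2 - 17*n - 7)/(2*(4*n^3 + 32*n^2 + 25*n - 21))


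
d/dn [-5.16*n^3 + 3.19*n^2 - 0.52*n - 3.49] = -15.48*n^2 + 6.38*n - 0.52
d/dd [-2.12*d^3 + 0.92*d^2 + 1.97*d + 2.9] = -6.36*d^2 + 1.84*d + 1.97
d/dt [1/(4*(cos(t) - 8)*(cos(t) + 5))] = (2*cos(t) - 3)*sin(t)/(4*(cos(t) - 8)^2*(cos(t) + 5)^2)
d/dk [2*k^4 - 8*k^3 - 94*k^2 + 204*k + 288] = 8*k^3 - 24*k^2 - 188*k + 204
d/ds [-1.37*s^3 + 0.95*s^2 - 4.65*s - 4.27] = -4.11*s^2 + 1.9*s - 4.65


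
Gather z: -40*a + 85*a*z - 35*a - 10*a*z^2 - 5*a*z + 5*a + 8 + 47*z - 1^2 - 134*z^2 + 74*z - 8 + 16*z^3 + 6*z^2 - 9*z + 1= -70*a + 16*z^3 + z^2*(-10*a - 128) + z*(80*a + 112)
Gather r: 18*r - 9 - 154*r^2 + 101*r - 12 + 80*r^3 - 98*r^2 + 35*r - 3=80*r^3 - 252*r^2 + 154*r - 24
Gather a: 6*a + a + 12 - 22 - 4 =7*a - 14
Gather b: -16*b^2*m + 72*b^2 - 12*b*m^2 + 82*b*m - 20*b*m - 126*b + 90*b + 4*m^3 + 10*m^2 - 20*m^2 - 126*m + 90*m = b^2*(72 - 16*m) + b*(-12*m^2 + 62*m - 36) + 4*m^3 - 10*m^2 - 36*m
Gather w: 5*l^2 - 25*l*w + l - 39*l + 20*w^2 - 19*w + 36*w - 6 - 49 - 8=5*l^2 - 38*l + 20*w^2 + w*(17 - 25*l) - 63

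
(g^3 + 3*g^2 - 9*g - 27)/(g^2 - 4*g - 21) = (g^2 - 9)/(g - 7)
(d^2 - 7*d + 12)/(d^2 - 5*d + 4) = (d - 3)/(d - 1)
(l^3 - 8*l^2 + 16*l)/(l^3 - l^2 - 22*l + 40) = l*(l - 4)/(l^2 + 3*l - 10)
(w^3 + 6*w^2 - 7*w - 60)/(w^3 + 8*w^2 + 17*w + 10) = (w^2 + w - 12)/(w^2 + 3*w + 2)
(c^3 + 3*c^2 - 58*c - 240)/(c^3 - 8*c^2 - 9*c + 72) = (c^2 + 11*c + 30)/(c^2 - 9)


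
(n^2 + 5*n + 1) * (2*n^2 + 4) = 2*n^4 + 10*n^3 + 6*n^2 + 20*n + 4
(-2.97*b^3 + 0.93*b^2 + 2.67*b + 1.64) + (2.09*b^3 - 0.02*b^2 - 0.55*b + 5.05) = -0.88*b^3 + 0.91*b^2 + 2.12*b + 6.69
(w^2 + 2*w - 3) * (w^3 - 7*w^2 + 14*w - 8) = w^5 - 5*w^4 - 3*w^3 + 41*w^2 - 58*w + 24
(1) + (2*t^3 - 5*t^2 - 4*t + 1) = 2*t^3 - 5*t^2 - 4*t + 2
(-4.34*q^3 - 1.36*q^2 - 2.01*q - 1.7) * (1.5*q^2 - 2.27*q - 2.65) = -6.51*q^5 + 7.8118*q^4 + 11.5732*q^3 + 5.6167*q^2 + 9.1855*q + 4.505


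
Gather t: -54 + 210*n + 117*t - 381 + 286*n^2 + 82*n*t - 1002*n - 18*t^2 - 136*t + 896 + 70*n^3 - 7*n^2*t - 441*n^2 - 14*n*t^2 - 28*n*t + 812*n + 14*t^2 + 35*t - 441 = 70*n^3 - 155*n^2 + 20*n + t^2*(-14*n - 4) + t*(-7*n^2 + 54*n + 16) + 20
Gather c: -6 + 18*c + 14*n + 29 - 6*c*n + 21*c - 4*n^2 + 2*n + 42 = c*(39 - 6*n) - 4*n^2 + 16*n + 65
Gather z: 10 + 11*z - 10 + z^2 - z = z^2 + 10*z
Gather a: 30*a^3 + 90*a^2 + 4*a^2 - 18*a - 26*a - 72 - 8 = 30*a^3 + 94*a^2 - 44*a - 80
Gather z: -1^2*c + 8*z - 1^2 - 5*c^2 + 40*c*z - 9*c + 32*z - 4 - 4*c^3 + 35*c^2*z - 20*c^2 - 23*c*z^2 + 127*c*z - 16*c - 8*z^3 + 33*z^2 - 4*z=-4*c^3 - 25*c^2 - 26*c - 8*z^3 + z^2*(33 - 23*c) + z*(35*c^2 + 167*c + 36) - 5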